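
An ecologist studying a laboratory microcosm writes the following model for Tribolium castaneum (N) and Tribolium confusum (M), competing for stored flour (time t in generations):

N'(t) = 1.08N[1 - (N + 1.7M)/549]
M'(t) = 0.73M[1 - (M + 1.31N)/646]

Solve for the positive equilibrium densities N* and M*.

Setting both brackets to zero gives the nullclines N + 1.7M = 549 and 1.31N + M = 646.
Substituting M = 646 - 1.31N into the first: N(1 - 1.7·1.31) = 549 - 1.7·646.
So N* = -549/-1.23 = 448, and then M* = 646 - 1.31·448 = 59.6.

N* ≈ 448, M* ≈ 59.6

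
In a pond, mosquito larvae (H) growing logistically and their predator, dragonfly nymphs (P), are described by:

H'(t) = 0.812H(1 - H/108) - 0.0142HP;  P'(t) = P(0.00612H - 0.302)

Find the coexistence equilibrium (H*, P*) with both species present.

From dP/dt = 0 with P > 0: 0.00612H* = 0.302, so H* = 49.3.
Substitute into dH/dt = 0: 0.812(1 - 49.3/108) = 0.0142P*.
The bracket is 0.543, giving P* = 0.441/0.0142 = 31.1.

H* ≈ 49.3, P* ≈ 31.1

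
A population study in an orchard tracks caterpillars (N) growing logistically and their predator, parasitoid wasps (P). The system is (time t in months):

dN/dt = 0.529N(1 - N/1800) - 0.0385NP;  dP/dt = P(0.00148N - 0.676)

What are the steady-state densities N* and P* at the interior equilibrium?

N* ≈ 457, P* ≈ 10.3

From dP/dt = 0 with P > 0: 0.00148N* = 0.676, so N* = 457.
Substitute into dN/dt = 0: 0.529(1 - 457/1800) = 0.0385P*.
The bracket is 0.746, giving P* = 0.395/0.0385 = 10.3.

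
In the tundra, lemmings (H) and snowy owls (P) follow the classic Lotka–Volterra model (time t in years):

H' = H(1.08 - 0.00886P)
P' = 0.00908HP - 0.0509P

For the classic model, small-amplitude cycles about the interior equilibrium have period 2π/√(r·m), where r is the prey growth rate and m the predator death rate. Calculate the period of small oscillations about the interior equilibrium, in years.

T ≈ 26.8 years

Here r = 1.08 and m = 0.0509, so r·m = 0.055.
ω = √0.055 = 0.234 per year, hence T = 2π/ω ≈ 26.8 years.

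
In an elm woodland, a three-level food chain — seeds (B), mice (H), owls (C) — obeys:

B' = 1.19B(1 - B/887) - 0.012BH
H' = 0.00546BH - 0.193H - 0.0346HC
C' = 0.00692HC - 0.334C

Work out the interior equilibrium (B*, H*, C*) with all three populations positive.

B* ≈ 455, H* ≈ 48.3, C* ≈ 66.3

From dC/dt = 0: 0.00692H* = 0.334, so H* = 48.3.
From dB/dt = 0: 1.19(1 - B*/887) = 0.012·48.3, giving B* = 887·(1 - 0.487) = 455.
From dH/dt = 0: 0.00546·455 - 0.193 = 0.0346C*, so C* = 2.29/0.0346 = 66.3.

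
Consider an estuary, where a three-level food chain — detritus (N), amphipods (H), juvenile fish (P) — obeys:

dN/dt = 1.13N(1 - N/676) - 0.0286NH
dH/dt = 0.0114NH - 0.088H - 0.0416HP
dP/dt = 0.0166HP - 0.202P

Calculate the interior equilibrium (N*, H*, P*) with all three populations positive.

N* ≈ 468, H* ≈ 12.2, P* ≈ 126

From dP/dt = 0: 0.0166H* = 0.202, so H* = 12.2.
From dN/dt = 0: 1.13(1 - N*/676) = 0.0286·12.2, giving N* = 676·(1 - 0.308) = 468.
From dH/dt = 0: 0.0114·468 - 0.088 = 0.0416P*, so P* = 5.24/0.0416 = 126.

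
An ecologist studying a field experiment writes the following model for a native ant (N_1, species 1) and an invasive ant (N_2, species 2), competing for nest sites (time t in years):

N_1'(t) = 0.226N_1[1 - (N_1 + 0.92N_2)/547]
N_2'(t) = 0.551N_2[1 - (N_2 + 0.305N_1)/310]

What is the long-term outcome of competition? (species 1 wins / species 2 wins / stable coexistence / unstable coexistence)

Compare the nullcline intercepts: K1/α12 = 547/0.92 = 595 > K2 = 310; K2/α21 = 310/0.305 = 1020 > K1 = 547.
Since both inequalities hold, each species can invade when rare, so the interior equilibrium is stable.

stable coexistence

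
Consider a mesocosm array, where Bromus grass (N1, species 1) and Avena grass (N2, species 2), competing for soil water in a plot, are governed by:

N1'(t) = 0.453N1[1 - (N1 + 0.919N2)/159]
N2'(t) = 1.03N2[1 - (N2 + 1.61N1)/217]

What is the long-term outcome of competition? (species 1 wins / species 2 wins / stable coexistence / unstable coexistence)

Compare the nullcline intercepts: K1/α12 = 159/0.919 = 173 < K2 = 217; K2/α21 = 217/1.61 = 135 < K1 = 159.
Since both are reversed, neither can invade when rare; the interior point is a saddle.

unstable coexistence (outcome depends on initial conditions)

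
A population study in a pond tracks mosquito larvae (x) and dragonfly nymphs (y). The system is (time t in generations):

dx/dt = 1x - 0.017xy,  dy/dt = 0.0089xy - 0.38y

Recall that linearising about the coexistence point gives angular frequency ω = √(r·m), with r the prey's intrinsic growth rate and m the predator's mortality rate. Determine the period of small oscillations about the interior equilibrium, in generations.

Here r = 1 and m = 0.38, so r·m = 0.38.
ω = √0.38 = 0.616 per generation, hence T = 2π/ω ≈ 10.2 generations.

T ≈ 10.2 generations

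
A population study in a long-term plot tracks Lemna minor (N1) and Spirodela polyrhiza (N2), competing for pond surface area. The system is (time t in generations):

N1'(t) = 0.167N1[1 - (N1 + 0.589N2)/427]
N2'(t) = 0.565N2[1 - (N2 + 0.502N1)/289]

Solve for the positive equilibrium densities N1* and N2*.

Setting both brackets to zero gives the nullclines N1 + 0.589N2 = 427 and 0.502N1 + N2 = 289.
Substituting N2 = 289 - 0.502N1 into the first: N1(1 - 0.589·0.502) = 427 - 0.589·289.
So N1* = 257/0.704 = 365, and then N2* = 289 - 0.502·365 = 106.

N1* ≈ 365, N2* ≈ 106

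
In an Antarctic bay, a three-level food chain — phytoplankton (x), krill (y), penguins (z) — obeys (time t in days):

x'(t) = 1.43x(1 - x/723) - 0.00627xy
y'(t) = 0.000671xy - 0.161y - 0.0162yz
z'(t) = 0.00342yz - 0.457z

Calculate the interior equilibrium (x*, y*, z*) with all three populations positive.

From dz/dt = 0: 0.00342y* = 0.457, so y* = 134.
From dx/dt = 0: 1.43(1 - x*/723) = 0.00627·134, giving x* = 723·(1 - 0.586) = 299.
From dy/dt = 0: 0.000671·299 - 0.161 = 0.0162z*, so z* = 0.0399/0.0162 = 2.46.

x* ≈ 299, y* ≈ 134, z* ≈ 2.46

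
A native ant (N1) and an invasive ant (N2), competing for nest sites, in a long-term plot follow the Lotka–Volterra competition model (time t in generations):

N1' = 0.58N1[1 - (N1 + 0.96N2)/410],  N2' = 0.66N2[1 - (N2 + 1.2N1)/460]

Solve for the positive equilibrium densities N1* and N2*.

Setting both brackets to zero gives the nullclines N1 + 0.96N2 = 410 and 1.2N1 + N2 = 460.
Substituting N2 = 460 - 1.2N1 into the first: N1(1 - 0.96·1.2) = 410 - 0.96·460.
So N1* = -31.6/-0.152 = 208, and then N2* = 460 - 1.2·208 = 211.

N1* ≈ 208, N2* ≈ 211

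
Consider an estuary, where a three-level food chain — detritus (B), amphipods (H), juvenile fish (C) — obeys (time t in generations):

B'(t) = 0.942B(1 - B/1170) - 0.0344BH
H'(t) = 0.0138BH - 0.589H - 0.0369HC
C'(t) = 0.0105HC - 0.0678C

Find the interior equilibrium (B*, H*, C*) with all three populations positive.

B* ≈ 894, H* ≈ 6.46, C* ≈ 318

From dC/dt = 0: 0.0105H* = 0.0678, so H* = 6.46.
From dB/dt = 0: 0.942(1 - B*/1170) = 0.0344·6.46, giving B* = 1170·(1 - 0.236) = 894.
From dH/dt = 0: 0.0138·894 - 0.589 = 0.0369C*, so C* = 11.7/0.0369 = 318.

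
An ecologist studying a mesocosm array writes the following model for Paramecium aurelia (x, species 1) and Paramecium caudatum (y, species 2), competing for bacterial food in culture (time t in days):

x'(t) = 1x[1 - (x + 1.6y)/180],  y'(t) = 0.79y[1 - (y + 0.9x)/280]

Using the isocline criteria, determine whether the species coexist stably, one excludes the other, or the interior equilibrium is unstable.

Compare the nullcline intercepts: K1/α12 = 180/1.6 = 112 < K2 = 280; K2/α21 = 280/0.9 = 311 > K1 = 180.
Since the inequalities point opposite ways, species 2 can invade but species 1 cannot.

species 2 excludes species 1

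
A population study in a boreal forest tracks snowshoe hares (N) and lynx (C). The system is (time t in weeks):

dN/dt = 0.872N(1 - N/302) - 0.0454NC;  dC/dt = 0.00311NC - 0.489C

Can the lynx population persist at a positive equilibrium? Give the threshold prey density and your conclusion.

Threshold N = 157; K > 157, so yes, the predator persists.

The predator equation gives dC/dt > 0 only when N > 0.489/0.00311 = 157.
Without the predator, N → K = 302. Since 302 > 157, the predator can invade and persist.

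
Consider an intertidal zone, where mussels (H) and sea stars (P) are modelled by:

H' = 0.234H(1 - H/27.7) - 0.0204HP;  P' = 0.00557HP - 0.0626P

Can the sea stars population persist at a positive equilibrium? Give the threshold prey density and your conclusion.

The predator equation gives dP/dt > 0 only when H > 0.0626/0.00557 = 11.2.
Without the predator, H → K = 27.7. Since 27.7 > 11.2, the predator can invade and persist.

Threshold H = 11.2; K > 11.2, so yes, the predator persists.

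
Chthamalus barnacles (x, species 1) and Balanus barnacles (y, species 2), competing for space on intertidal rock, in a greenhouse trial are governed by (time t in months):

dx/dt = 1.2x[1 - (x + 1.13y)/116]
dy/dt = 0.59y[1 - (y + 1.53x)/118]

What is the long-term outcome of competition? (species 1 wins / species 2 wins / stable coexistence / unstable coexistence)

unstable coexistence (outcome depends on initial conditions)

Compare the nullcline intercepts: K1/α12 = 116/1.13 = 103 < K2 = 118; K2/α21 = 118/1.53 = 77.1 < K1 = 116.
Since both are reversed, neither can invade when rare; the interior point is a saddle.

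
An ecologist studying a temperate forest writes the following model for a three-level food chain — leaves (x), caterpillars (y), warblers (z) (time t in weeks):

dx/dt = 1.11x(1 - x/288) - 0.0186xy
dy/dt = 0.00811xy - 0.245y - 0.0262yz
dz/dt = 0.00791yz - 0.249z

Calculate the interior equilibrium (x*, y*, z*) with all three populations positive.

x* ≈ 136, y* ≈ 31.5, z* ≈ 32.8

From dz/dt = 0: 0.00791y* = 0.249, so y* = 31.5.
From dx/dt = 0: 1.11(1 - x*/288) = 0.0186·31.5, giving x* = 288·(1 - 0.527) = 136.
From dy/dt = 0: 0.00811·136 - 0.245 = 0.0262z*, so z* = 0.859/0.0262 = 32.8.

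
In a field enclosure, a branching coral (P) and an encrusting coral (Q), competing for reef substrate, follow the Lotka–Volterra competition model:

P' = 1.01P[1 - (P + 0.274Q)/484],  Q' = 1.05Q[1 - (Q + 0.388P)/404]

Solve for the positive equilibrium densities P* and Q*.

Setting both brackets to zero gives the nullclines P + 0.274Q = 484 and 0.388P + Q = 404.
Substituting Q = 404 - 0.388P into the first: P(1 - 0.274·0.388) = 484 - 0.274·404.
So P* = 373/0.894 = 418, and then Q* = 404 - 0.388·418 = 242.

P* ≈ 418, Q* ≈ 242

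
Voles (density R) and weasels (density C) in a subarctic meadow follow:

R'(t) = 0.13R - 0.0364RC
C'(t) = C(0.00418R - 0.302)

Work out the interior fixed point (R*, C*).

Set dC/dt = 0 with C > 0: 0.00418R - 0.302 = 0, so R* = 0.302/0.00418 = 72.2.
Set dR/dt = 0 with R > 0: 0.13 - 0.0364C = 0, so C* = 0.13/0.0364 = 3.57.

R* ≈ 72.2, C* ≈ 3.57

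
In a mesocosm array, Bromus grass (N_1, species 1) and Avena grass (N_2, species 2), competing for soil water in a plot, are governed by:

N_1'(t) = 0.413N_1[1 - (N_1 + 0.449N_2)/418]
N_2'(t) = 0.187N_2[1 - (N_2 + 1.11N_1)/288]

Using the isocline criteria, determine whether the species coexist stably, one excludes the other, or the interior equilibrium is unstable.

Compare the nullcline intercepts: K1/α12 = 418/0.449 = 931 > K2 = 288; K2/α21 = 288/1.11 = 259 < K1 = 418.
Since the inequalities point opposite ways, species 1 can invade but species 2 cannot.

species 1 excludes species 2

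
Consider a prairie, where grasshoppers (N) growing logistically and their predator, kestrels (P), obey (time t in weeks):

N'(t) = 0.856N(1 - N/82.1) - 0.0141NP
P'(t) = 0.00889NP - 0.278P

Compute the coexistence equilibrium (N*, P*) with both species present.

From dP/dt = 0 with P > 0: 0.00889N* = 0.278, so N* = 31.3.
Substitute into dN/dt = 0: 0.856(1 - 31.3/82.1) = 0.0141P*.
The bracket is 0.619, giving P* = 0.53/0.0141 = 37.6.

N* ≈ 31.3, P* ≈ 37.6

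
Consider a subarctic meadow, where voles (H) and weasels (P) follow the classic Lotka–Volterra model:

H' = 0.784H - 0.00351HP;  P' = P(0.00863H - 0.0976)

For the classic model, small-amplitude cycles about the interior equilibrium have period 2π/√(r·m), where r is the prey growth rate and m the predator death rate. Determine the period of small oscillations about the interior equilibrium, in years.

Here r = 0.784 and m = 0.0976, so r·m = 0.0765.
ω = √0.0765 = 0.277 per year, hence T = 2π/ω ≈ 22.7 years.

T ≈ 22.7 years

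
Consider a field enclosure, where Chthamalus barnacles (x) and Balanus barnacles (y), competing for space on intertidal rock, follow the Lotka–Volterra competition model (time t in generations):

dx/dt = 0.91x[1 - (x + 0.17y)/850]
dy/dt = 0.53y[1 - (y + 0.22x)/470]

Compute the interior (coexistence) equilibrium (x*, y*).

Setting both brackets to zero gives the nullclines x + 0.17y = 850 and 0.22x + y = 470.
Substituting y = 470 - 0.22x into the first: x(1 - 0.17·0.22) = 850 - 0.17·470.
So x* = 770/0.963 = 800, and then y* = 470 - 0.22·800 = 294.

x* ≈ 800, y* ≈ 294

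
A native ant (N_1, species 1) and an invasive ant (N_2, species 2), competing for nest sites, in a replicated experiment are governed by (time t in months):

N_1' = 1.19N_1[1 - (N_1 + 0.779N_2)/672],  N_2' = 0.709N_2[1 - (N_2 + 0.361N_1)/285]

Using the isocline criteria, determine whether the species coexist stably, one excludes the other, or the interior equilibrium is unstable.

Compare the nullcline intercepts: K1/α12 = 672/0.779 = 863 > K2 = 285; K2/α21 = 285/0.361 = 789 > K1 = 672.
Since both inequalities hold, each species can invade when rare, so the interior equilibrium is stable.

stable coexistence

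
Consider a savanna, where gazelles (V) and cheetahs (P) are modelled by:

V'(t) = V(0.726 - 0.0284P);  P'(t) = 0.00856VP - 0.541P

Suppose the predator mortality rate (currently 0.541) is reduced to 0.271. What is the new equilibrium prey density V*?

V* ≈ 31.7

At the interior fixed point, setting dP/dt = 0 with P > 0 fixes V* = (predator death rate)/(VP coefficient) — independent of the other coefficients.
With the change, V* = 0.271/0.00856 = 31.7; it falls from 63.2.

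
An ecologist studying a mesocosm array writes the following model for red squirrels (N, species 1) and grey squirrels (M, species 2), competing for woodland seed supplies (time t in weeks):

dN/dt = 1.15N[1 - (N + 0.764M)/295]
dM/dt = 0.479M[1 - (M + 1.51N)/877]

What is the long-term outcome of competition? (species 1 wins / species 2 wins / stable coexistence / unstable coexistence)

species 2 excludes species 1

Compare the nullcline intercepts: K1/α12 = 295/0.764 = 386 < K2 = 877; K2/α21 = 877/1.51 = 581 > K1 = 295.
Since the inequalities point opposite ways, species 2 can invade but species 1 cannot.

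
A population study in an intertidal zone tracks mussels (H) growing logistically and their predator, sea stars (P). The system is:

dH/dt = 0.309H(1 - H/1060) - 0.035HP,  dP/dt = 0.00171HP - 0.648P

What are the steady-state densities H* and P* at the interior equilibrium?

H* ≈ 379, P* ≈ 5.67

From dP/dt = 0 with P > 0: 0.00171H* = 0.648, so H* = 379.
Substitute into dH/dt = 0: 0.309(1 - 379/1060) = 0.035P*.
The bracket is 0.643, giving P* = 0.199/0.035 = 5.67.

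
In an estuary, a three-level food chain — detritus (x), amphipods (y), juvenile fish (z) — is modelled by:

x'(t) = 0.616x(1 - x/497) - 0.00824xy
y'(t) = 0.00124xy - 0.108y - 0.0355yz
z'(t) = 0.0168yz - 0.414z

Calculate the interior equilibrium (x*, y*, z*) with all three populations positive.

x* ≈ 333, y* ≈ 24.6, z* ≈ 8.6

From dz/dt = 0: 0.0168y* = 0.414, so y* = 24.6.
From dx/dt = 0: 0.616(1 - x*/497) = 0.00824·24.6, giving x* = 497·(1 - 0.33) = 333.
From dy/dt = 0: 0.00124·333 - 0.108 = 0.0355z*, so z* = 0.305/0.0355 = 8.6.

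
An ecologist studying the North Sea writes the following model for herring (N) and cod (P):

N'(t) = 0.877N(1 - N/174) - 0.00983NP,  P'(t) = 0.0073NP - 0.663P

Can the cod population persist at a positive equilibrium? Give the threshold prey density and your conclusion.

The predator equation gives dP/dt > 0 only when N > 0.663/0.0073 = 90.8.
Without the predator, N → K = 174. Since 174 > 90.8, the predator can invade and persist.

Threshold N = 90.8; K > 90.8, so yes, the predator persists.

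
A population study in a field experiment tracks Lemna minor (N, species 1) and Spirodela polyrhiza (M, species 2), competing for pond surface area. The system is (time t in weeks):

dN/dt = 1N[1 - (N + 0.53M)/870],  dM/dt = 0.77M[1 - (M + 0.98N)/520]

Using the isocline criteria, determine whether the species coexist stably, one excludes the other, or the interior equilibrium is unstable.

Compare the nullcline intercepts: K1/α12 = 870/0.53 = 1640 > K2 = 520; K2/α21 = 520/0.98 = 531 < K1 = 870.
Since the inequalities point opposite ways, species 1 can invade but species 2 cannot.

species 1 excludes species 2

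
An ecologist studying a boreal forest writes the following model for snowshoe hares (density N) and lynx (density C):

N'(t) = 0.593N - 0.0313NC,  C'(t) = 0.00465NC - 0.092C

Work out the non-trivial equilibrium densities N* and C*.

Set dC/dt = 0 with C > 0: 0.00465N - 0.092 = 0, so N* = 0.092/0.00465 = 19.8.
Set dN/dt = 0 with N > 0: 0.593 - 0.0313C = 0, so C* = 0.593/0.0313 = 18.9.

N* ≈ 19.8, C* ≈ 18.9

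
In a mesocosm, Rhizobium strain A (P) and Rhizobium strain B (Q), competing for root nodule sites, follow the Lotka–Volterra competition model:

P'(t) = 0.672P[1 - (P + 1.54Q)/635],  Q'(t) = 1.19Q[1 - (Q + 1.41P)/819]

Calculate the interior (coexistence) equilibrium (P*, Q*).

P* ≈ 535, Q* ≈ 65.2

Setting both brackets to zero gives the nullclines P + 1.54Q = 635 and 1.41P + Q = 819.
Substituting Q = 819 - 1.41P into the first: P(1 - 1.54·1.41) = 635 - 1.54·819.
So P* = -626/-1.17 = 535, and then Q* = 819 - 1.41·535 = 65.2.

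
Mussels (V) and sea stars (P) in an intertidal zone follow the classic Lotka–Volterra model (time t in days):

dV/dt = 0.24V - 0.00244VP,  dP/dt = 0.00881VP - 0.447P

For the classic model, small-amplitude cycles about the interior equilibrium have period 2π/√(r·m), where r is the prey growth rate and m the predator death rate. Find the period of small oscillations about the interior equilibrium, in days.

Here r = 0.24 and m = 0.447, so r·m = 0.107.
ω = √0.107 = 0.328 per day, hence T = 2π/ω ≈ 19.2 days.

T ≈ 19.2 days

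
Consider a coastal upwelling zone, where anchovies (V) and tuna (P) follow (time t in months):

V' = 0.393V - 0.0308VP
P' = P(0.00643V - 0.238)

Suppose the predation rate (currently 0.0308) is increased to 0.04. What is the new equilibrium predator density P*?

P* ≈ 9.83

At the interior fixed point, setting dV/dt = 0 with V > 0 fixes P* = (prey growth rate)/(VP coefficient) — independent of the other coefficients.
With the change, P* = 0.393/0.04 = 9.83; it falls from 12.8.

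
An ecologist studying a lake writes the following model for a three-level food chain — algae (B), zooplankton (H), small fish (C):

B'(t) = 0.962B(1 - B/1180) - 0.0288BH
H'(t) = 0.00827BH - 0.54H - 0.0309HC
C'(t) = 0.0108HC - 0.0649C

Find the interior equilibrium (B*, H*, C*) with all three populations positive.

B* ≈ 968, H* ≈ 6.01, C* ≈ 242

From dC/dt = 0: 0.0108H* = 0.0649, so H* = 6.01.
From dB/dt = 0: 0.962(1 - B*/1180) = 0.0288·6.01, giving B* = 1180·(1 - 0.18) = 968.
From dH/dt = 0: 0.00827·968 - 0.54 = 0.0309C*, so C* = 7.46/0.0309 = 242.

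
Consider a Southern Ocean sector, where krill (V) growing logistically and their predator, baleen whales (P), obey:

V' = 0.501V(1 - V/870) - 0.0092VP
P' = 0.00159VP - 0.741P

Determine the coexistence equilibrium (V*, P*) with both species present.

V* ≈ 466, P* ≈ 25.3

From dP/dt = 0 with P > 0: 0.00159V* = 0.741, so V* = 466.
Substitute into dV/dt = 0: 0.501(1 - 466/870) = 0.0092P*.
The bracket is 0.464, giving P* = 0.233/0.0092 = 25.3.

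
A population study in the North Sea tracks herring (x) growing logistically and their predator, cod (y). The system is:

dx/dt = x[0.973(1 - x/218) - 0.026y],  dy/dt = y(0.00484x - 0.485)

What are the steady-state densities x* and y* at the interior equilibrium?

x* ≈ 100, y* ≈ 20.2

From dy/dt = 0 with y > 0: 0.00484x* = 0.485, so x* = 100.
Substitute into dx/dt = 0: 0.973(1 - 100/218) = 0.026y*.
The bracket is 0.54, giving y* = 0.526/0.026 = 20.2.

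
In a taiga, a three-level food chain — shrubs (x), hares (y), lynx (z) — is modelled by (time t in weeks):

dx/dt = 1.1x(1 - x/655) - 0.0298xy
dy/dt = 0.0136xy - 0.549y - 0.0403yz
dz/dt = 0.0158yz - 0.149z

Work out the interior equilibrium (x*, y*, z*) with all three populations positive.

x* ≈ 488, y* ≈ 9.43, z* ≈ 151

From dz/dt = 0: 0.0158y* = 0.149, so y* = 9.43.
From dx/dt = 0: 1.1(1 - x*/655) = 0.0298·9.43, giving x* = 655·(1 - 0.255) = 488.
From dy/dt = 0: 0.0136·488 - 0.549 = 0.0403z*, so z* = 6.08/0.0403 = 151.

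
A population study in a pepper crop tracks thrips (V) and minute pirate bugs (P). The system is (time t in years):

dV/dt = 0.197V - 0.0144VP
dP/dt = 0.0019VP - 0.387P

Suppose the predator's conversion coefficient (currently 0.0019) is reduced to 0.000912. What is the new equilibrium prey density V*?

V* ≈ 424

At the interior fixed point, setting dP/dt = 0 with P > 0 fixes V* = (predator death rate)/(VP coefficient) — independent of the other coefficients.
With the change, V* = 0.387/0.000912 = 424; it rises from 204.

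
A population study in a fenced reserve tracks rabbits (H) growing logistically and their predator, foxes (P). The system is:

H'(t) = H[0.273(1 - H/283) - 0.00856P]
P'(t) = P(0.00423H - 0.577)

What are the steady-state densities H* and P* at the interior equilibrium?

H* ≈ 136, P* ≈ 16.5

From dP/dt = 0 with P > 0: 0.00423H* = 0.577, so H* = 136.
Substitute into dH/dt = 0: 0.273(1 - 136/283) = 0.00856P*.
The bracket is 0.518, giving P* = 0.141/0.00856 = 16.5.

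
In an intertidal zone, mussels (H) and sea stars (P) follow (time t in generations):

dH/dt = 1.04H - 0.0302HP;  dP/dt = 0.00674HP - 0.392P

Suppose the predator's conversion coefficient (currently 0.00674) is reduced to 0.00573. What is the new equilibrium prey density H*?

H* ≈ 68.4

At the interior fixed point, setting dP/dt = 0 with P > 0 fixes H* = (predator death rate)/(HP coefficient) — independent of the other coefficients.
With the change, H* = 0.392/0.00573 = 68.4; it rises from 58.2.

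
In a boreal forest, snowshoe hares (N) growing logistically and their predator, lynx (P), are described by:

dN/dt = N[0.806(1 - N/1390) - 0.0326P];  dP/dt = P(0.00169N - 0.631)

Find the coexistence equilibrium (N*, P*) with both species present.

From dP/dt = 0 with P > 0: 0.00169N* = 0.631, so N* = 373.
Substitute into dN/dt = 0: 0.806(1 - 373/1390) = 0.0326P*.
The bracket is 0.731, giving P* = 0.589/0.0326 = 18.1.

N* ≈ 373, P* ≈ 18.1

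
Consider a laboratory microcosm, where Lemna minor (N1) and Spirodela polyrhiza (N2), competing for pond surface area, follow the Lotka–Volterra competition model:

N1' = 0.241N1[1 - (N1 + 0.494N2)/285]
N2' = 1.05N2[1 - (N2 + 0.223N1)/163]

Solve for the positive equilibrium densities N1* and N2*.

N1* ≈ 230, N2* ≈ 112

Setting both brackets to zero gives the nullclines N1 + 0.494N2 = 285 and 0.223N1 + N2 = 163.
Substituting N2 = 163 - 0.223N1 into the first: N1(1 - 0.494·0.223) = 285 - 0.494·163.
So N1* = 204/0.89 = 230, and then N2* = 163 - 0.223·230 = 112.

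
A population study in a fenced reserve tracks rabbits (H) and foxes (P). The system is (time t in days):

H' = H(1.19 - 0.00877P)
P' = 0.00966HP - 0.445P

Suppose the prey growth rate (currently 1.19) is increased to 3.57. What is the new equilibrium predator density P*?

P* ≈ 407

At the interior fixed point, setting dH/dt = 0 with H > 0 fixes P* = (prey growth rate)/(HP coefficient) — independent of the other coefficients.
With the change, P* = 3.57/0.00877 = 407; it rises from 136.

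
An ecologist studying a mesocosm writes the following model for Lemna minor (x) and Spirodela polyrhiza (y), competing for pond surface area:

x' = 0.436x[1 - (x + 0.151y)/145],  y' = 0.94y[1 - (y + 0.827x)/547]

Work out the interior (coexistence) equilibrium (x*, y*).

x* ≈ 71.3, y* ≈ 488

Setting both brackets to zero gives the nullclines x + 0.151y = 145 and 0.827x + y = 547.
Substituting y = 547 - 0.827x into the first: x(1 - 0.151·0.827) = 145 - 0.151·547.
So x* = 62.4/0.875 = 71.3, and then y* = 547 - 0.827·71.3 = 488.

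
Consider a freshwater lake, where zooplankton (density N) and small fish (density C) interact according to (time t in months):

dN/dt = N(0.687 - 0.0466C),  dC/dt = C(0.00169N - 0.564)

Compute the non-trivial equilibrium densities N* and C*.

Set dC/dt = 0 with C > 0: 0.00169N - 0.564 = 0, so N* = 0.564/0.00169 = 334.
Set dN/dt = 0 with N > 0: 0.687 - 0.0466C = 0, so C* = 0.687/0.0466 = 14.7.

N* ≈ 334, C* ≈ 14.7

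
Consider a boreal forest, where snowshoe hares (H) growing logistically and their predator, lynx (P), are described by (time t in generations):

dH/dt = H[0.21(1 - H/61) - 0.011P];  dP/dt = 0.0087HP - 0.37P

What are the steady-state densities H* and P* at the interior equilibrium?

H* ≈ 42.5, P* ≈ 5.78

From dP/dt = 0 with P > 0: 0.0087H* = 0.37, so H* = 42.5.
Substitute into dH/dt = 0: 0.21(1 - 42.5/61) = 0.011P*.
The bracket is 0.303, giving P* = 0.0636/0.011 = 5.78.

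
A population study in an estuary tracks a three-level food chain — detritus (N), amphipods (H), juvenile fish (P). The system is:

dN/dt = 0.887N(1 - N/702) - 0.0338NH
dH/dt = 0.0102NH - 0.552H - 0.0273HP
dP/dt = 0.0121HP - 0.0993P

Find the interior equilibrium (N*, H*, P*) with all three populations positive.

From dP/dt = 0: 0.0121H* = 0.0993, so H* = 8.21.
From dN/dt = 0: 0.887(1 - N*/702) = 0.0338·8.21, giving N* = 702·(1 - 0.313) = 482.
From dH/dt = 0: 0.0102·482 - 0.552 = 0.0273P*, so P* = 4.37/0.0273 = 160.

N* ≈ 482, H* ≈ 8.21, P* ≈ 160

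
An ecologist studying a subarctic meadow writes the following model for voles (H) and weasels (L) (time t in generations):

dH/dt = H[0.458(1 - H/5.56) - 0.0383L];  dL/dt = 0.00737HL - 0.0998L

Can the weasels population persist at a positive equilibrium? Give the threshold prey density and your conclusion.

The predator equation gives dL/dt > 0 only when H > 0.0998/0.00737 = 13.5.
Without the predator, H → K = 5.56. Since 5.56 < 13.5, the predator cannot invade.

Threshold H = 13.5; K < 13.5, so no, the predator goes extinct.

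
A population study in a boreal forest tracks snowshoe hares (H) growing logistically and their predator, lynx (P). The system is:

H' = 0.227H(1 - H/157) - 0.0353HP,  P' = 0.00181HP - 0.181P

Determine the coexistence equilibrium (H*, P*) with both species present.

From dP/dt = 0 with P > 0: 0.00181H* = 0.181, so H* = 100.
Substitute into dH/dt = 0: 0.227(1 - 100/157) = 0.0353P*.
The bracket is 0.363, giving P* = 0.0824/0.0353 = 2.33.

H* ≈ 100, P* ≈ 2.33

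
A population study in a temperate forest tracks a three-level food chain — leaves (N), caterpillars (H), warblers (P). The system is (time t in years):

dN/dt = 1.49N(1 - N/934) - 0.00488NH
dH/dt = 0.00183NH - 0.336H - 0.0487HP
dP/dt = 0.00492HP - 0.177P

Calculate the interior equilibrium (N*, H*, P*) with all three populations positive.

N* ≈ 824, H* ≈ 36, P* ≈ 24.1

From dP/dt = 0: 0.00492H* = 0.177, so H* = 36.
From dN/dt = 0: 1.49(1 - N*/934) = 0.00488·36, giving N* = 934·(1 - 0.118) = 824.
From dH/dt = 0: 0.00183·824 - 0.336 = 0.0487P*, so P* = 1.17/0.0487 = 24.1.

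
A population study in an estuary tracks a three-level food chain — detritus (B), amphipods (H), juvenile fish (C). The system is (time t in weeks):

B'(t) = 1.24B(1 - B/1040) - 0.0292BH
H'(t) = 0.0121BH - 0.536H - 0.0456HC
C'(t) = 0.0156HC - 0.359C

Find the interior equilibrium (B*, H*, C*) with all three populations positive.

B* ≈ 476, H* ≈ 23, C* ≈ 115

From dC/dt = 0: 0.0156H* = 0.359, so H* = 23.
From dB/dt = 0: 1.24(1 - B*/1040) = 0.0292·23, giving B* = 1040·(1 - 0.542) = 476.
From dH/dt = 0: 0.0121·476 - 0.536 = 0.0456C*, so C* = 5.23/0.0456 = 115.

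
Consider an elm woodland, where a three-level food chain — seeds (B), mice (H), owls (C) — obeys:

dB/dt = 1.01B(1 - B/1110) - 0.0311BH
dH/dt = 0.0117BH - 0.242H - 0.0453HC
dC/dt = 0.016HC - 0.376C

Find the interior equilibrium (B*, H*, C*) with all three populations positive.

From dC/dt = 0: 0.016H* = 0.376, so H* = 23.5.
From dB/dt = 0: 1.01(1 - B*/1110) = 0.0311·23.5, giving B* = 1110·(1 - 0.724) = 307.
From dH/dt = 0: 0.0117·307 - 0.242 = 0.0453C*, so C* = 3.35/0.0453 = 73.9.

B* ≈ 307, H* ≈ 23.5, C* ≈ 73.9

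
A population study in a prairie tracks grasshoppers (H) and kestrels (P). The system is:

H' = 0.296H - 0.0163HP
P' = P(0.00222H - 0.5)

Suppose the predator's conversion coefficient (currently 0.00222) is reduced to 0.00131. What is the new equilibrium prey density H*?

H* ≈ 382

At the interior fixed point, setting dP/dt = 0 with P > 0 fixes H* = (predator death rate)/(HP coefficient) — independent of the other coefficients.
With the change, H* = 0.5/0.00131 = 382; it rises from 225.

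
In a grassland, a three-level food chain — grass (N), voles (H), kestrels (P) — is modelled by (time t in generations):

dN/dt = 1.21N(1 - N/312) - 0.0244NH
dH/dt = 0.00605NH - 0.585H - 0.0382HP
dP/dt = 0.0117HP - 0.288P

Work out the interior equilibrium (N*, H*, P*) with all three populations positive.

N* ≈ 157, H* ≈ 24.6, P* ≈ 9.57

From dP/dt = 0: 0.0117H* = 0.288, so H* = 24.6.
From dN/dt = 0: 1.21(1 - N*/312) = 0.0244·24.6, giving N* = 312·(1 - 0.496) = 157.
From dH/dt = 0: 0.00605·157 - 0.585 = 0.0382P*, so P* = 0.366/0.0382 = 9.57.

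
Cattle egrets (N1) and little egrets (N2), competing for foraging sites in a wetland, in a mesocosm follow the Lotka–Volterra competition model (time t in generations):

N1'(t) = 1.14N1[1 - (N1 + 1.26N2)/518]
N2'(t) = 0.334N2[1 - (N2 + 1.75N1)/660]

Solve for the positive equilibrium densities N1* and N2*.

N1* ≈ 260, N2* ≈ 205

Setting both brackets to zero gives the nullclines N1 + 1.26N2 = 518 and 1.75N1 + N2 = 660.
Substituting N2 = 660 - 1.75N1 into the first: N1(1 - 1.26·1.75) = 518 - 1.26·660.
So N1* = -314/-1.21 = 260, and then N2* = 660 - 1.75·260 = 205.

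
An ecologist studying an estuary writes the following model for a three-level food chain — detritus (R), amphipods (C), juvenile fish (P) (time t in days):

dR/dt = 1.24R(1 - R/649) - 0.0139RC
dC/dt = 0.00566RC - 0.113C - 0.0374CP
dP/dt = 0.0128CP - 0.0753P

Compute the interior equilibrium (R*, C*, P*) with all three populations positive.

From dP/dt = 0: 0.0128C* = 0.0753, so C* = 5.88.
From dR/dt = 0: 1.24(1 - R*/649) = 0.0139·5.88, giving R* = 649·(1 - 0.0659) = 606.
From dC/dt = 0: 0.00566·606 - 0.113 = 0.0374P*, so P* = 3.32/0.0374 = 88.7.

R* ≈ 606, C* ≈ 5.88, P* ≈ 88.7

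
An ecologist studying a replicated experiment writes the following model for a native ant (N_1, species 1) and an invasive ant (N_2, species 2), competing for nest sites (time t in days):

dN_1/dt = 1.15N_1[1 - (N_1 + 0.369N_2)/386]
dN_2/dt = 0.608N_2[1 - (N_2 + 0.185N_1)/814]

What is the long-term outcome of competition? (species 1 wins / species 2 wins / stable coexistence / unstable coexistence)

Compare the nullcline intercepts: K1/α12 = 386/0.369 = 1050 > K2 = 814; K2/α21 = 814/0.185 = 4400 > K1 = 386.
Since both inequalities hold, each species can invade when rare, so the interior equilibrium is stable.

stable coexistence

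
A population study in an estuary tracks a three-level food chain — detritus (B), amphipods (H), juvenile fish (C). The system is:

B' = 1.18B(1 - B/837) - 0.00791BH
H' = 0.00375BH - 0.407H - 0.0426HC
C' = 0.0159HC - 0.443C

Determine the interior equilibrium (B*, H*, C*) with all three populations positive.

B* ≈ 681, H* ≈ 27.9, C* ≈ 50.4

From dC/dt = 0: 0.0159H* = 0.443, so H* = 27.9.
From dB/dt = 0: 1.18(1 - B*/837) = 0.00791·27.9, giving B* = 837·(1 - 0.187) = 681.
From dH/dt = 0: 0.00375·681 - 0.407 = 0.0426C*, so C* = 2.15/0.0426 = 50.4.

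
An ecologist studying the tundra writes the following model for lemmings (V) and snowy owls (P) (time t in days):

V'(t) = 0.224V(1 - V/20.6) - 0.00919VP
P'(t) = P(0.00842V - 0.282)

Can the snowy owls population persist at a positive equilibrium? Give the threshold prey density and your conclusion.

The predator equation gives dP/dt > 0 only when V > 0.282/0.00842 = 33.5.
Without the predator, V → K = 20.6. Since 20.6 < 33.5, the predator cannot invade.

Threshold V = 33.5; K < 33.5, so no, the predator goes extinct.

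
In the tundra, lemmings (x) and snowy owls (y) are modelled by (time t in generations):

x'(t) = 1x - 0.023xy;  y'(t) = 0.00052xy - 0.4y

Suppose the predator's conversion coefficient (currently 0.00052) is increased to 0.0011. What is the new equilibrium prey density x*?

At the interior fixed point, setting dy/dt = 0 with y > 0 fixes x* = (predator death rate)/(xy coefficient) — independent of the other coefficients.
With the change, x* = 0.4/0.0011 = 364; it falls from 769.

x* ≈ 364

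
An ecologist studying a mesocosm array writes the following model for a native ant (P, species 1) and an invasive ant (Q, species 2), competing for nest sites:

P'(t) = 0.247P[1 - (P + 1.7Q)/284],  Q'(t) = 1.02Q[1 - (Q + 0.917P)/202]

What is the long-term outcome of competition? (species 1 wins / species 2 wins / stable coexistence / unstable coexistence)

Compare the nullcline intercepts: K1/α12 = 284/1.7 = 167 < K2 = 202; K2/α21 = 202/0.917 = 220 < K1 = 284.
Since both are reversed, neither can invade when rare; the interior point is a saddle.

unstable coexistence (outcome depends on initial conditions)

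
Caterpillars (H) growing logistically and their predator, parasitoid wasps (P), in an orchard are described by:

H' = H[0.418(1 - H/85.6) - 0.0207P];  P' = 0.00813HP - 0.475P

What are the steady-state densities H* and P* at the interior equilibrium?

H* ≈ 58.4, P* ≈ 6.41

From dP/dt = 0 with P > 0: 0.00813H* = 0.475, so H* = 58.4.
Substitute into dH/dt = 0: 0.418(1 - 58.4/85.6) = 0.0207P*.
The bracket is 0.317, giving P* = 0.133/0.0207 = 6.41.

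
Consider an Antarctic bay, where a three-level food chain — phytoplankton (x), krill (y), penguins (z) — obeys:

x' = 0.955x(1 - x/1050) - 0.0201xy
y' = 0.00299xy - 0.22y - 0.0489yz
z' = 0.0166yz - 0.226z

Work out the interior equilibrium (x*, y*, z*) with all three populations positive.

x* ≈ 749, y* ≈ 13.6, z* ≈ 41.3

From dz/dt = 0: 0.0166y* = 0.226, so y* = 13.6.
From dx/dt = 0: 0.955(1 - x*/1050) = 0.0201·13.6, giving x* = 1050·(1 - 0.287) = 749.
From dy/dt = 0: 0.00299·749 - 0.22 = 0.0489z*, so z* = 2.02/0.0489 = 41.3.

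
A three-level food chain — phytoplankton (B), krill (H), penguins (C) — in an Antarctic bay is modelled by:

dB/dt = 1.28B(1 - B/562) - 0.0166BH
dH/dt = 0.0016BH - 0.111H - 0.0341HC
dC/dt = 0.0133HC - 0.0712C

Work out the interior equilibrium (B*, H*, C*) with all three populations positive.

From dC/dt = 0: 0.0133H* = 0.0712, so H* = 5.35.
From dB/dt = 0: 1.28(1 - B*/562) = 0.0166·5.35, giving B* = 562·(1 - 0.0694) = 523.
From dH/dt = 0: 0.0016·523 - 0.111 = 0.0341C*, so C* = 0.726/0.0341 = 21.3.

B* ≈ 523, H* ≈ 5.35, C* ≈ 21.3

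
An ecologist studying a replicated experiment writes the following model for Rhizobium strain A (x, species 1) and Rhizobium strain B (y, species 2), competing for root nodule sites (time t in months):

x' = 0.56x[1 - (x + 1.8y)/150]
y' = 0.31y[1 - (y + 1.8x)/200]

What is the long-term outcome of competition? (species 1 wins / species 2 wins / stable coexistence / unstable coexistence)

Compare the nullcline intercepts: K1/α12 = 150/1.8 = 83.3 < K2 = 200; K2/α21 = 200/1.8 = 111 < K1 = 150.
Since both are reversed, neither can invade when rare; the interior point is a saddle.

unstable coexistence (outcome depends on initial conditions)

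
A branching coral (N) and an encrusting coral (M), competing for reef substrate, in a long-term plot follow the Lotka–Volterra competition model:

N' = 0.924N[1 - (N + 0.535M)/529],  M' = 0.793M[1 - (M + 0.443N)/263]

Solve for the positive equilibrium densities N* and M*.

Setting both brackets to zero gives the nullclines N + 0.535M = 529 and 0.443N + M = 263.
Substituting M = 263 - 0.443N into the first: N(1 - 0.535·0.443) = 529 - 0.535·263.
So N* = 388/0.763 = 509, and then M* = 263 - 0.443·509 = 37.6.

N* ≈ 509, M* ≈ 37.6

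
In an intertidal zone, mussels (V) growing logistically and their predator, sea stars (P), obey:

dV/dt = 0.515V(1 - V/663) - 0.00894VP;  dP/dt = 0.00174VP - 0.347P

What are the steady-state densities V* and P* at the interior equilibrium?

From dP/dt = 0 with P > 0: 0.00174V* = 0.347, so V* = 199.
Substitute into dV/dt = 0: 0.515(1 - 199/663) = 0.00894P*.
The bracket is 0.699, giving P* = 0.36/0.00894 = 40.3.

V* ≈ 199, P* ≈ 40.3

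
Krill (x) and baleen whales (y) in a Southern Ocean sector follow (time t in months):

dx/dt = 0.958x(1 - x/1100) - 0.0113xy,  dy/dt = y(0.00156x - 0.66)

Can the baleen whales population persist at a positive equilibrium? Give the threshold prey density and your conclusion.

Threshold x = 423; K > 423, so yes, the predator persists.

The predator equation gives dy/dt > 0 only when x > 0.66/0.00156 = 423.
Without the predator, x → K = 1100. Since 1100 > 423, the predator can invade and persist.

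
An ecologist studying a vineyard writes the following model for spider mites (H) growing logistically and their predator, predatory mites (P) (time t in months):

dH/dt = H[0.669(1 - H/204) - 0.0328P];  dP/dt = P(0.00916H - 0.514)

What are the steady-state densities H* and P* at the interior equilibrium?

From dP/dt = 0 with P > 0: 0.00916H* = 0.514, so H* = 56.1.
Substitute into dH/dt = 0: 0.669(1 - 56.1/204) = 0.0328P*.
The bracket is 0.725, giving P* = 0.485/0.0328 = 14.8.

H* ≈ 56.1, P* ≈ 14.8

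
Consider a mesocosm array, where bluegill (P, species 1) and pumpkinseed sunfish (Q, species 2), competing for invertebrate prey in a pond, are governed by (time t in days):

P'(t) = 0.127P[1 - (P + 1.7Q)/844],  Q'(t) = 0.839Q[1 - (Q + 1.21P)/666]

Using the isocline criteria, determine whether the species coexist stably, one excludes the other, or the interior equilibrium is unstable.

unstable coexistence (outcome depends on initial conditions)

Compare the nullcline intercepts: K1/α12 = 844/1.7 = 496 < K2 = 666; K2/α21 = 666/1.21 = 550 < K1 = 844.
Since both are reversed, neither can invade when rare; the interior point is a saddle.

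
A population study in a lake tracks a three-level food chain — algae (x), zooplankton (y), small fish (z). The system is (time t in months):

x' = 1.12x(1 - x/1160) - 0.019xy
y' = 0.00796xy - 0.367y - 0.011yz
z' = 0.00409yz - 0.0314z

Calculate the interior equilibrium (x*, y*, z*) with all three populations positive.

From dz/dt = 0: 0.00409y* = 0.0314, so y* = 7.68.
From dx/dt = 0: 1.12(1 - x*/1160) = 0.019·7.68, giving x* = 1160·(1 - 0.13) = 1010.
From dy/dt = 0: 0.00796·1010 - 0.367 = 0.011z*, so z* = 7.66/0.011 = 697.

x* ≈ 1010, y* ≈ 7.68, z* ≈ 697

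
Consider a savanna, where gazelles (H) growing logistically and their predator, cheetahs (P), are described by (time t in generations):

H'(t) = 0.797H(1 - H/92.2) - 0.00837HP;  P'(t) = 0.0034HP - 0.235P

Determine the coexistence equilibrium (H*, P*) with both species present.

H* ≈ 69.1, P* ≈ 23.8

From dP/dt = 0 with P > 0: 0.0034H* = 0.235, so H* = 69.1.
Substitute into dH/dt = 0: 0.797(1 - 69.1/92.2) = 0.00837P*.
The bracket is 0.25, giving P* = 0.2/0.00837 = 23.8.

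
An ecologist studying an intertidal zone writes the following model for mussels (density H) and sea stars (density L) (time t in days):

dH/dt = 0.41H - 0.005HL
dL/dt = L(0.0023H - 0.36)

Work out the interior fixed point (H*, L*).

Set dL/dt = 0 with L > 0: 0.0023H - 0.36 = 0, so H* = 0.36/0.0023 = 157.
Set dH/dt = 0 with H > 0: 0.41 - 0.005L = 0, so L* = 0.41/0.005 = 82.

H* ≈ 157, L* ≈ 82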